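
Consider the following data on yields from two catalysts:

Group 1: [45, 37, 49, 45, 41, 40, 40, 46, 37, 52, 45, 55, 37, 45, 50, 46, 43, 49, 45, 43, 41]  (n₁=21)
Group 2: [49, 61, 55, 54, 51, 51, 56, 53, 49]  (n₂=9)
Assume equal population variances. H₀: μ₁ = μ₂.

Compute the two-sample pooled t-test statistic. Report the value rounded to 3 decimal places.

test statistic = -4.827

x̄₁=44.333, s₁=4.902, n₁=21
x̄₂=53.222, s₂=3.833, n₂=9
s_p² = [20·4.902² + 8·3.833²]/28 = 21.3651
SE = √(s_p²·(1/21+1/9)) = 1.8415
t = (44.333−53.222)/1.8415 = -4.8269
df = 28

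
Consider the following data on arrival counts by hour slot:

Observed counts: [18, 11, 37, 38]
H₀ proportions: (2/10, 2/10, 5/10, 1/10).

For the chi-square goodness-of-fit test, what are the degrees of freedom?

degrees of freedom = 3

df = k − 1 = 4 − 1 = 3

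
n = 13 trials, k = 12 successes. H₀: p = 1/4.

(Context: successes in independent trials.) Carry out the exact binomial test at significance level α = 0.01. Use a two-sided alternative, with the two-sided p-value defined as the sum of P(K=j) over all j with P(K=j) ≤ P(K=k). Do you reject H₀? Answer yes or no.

reject H₀: yes

Exact binomial: n=13, k=12, p₀=1/4=0.2500
P(X=j) = C(n,j)·p₀^j·(1−p₀)^(n−j); p = Σ P(X=j) over j with P(X=j) ≤ P(X=12)
p-value (two-sided) = 0.00000
At α=0.01: p < α → reject H₀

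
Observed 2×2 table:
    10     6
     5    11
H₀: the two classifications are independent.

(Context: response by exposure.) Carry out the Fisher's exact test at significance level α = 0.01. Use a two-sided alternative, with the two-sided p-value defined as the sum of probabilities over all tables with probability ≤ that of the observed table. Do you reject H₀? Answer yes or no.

Margins: r₁=16, r₂=16, c₁=15, c₂=17, n=32
p_obs = C(16,10)·C(16,5)/C(32,15); sum pmf over tables with pmf ≤ p_obs
p-value (two-sided) = 0.15561
At α=0.01: p ≥ α → fail to reject H₀

reject H₀: no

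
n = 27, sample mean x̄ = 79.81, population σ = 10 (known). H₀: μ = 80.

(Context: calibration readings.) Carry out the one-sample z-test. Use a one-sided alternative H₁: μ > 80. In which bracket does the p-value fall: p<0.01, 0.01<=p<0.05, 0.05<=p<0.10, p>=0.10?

p-value bracket: p>=0.10

SE = σ/√n = 10/√27 = 1.9245
z = (x̄−μ₀)/SE = (79.81−80)/1.9245 = -0.0987
p-value (one-sided, H₁ greater) = 0.53932
→ bracket: p>=0.10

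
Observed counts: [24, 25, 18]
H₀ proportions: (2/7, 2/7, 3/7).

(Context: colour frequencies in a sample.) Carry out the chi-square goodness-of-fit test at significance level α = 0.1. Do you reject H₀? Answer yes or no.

reject H₀: yes

n = 67; E_i = n·p_i = [19.14, 19.14, 28.71]
χ² = (24−19.14)²/19.14 + (25−19.14)²/19.14 + (18−28.71)²/28.71 = 7.0224
df = 2
p-value (upper-tail) = 0.02986
At α=0.1: p < α → reject H₀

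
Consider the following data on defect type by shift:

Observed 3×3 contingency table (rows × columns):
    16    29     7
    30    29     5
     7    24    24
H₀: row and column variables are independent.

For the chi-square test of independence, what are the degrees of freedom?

df = (r−1)(c−1) = (3−1)·(3−1) = 4

degrees of freedom = 4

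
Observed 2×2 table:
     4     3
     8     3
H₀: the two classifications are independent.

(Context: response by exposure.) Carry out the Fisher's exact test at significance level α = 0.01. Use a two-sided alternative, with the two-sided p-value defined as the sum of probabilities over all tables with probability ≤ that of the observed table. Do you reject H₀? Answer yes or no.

reject H₀: no

Margins: r₁=7, r₂=11, c₁=12, c₂=6, n=18
p_obs = C(7,4)·C(11,8)/C(18,12); sum pmf over tables with pmf ≤ p_obs
p-value (two-sided) = 0.62670
At α=0.01: p ≥ α → fail to reject H₀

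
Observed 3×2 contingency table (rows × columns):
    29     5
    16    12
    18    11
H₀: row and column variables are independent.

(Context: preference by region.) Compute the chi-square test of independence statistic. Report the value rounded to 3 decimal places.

test statistic = 6.737

Row totals [34, 28, 29], col totals [63, 28], n=91
χ² = (29−23.54)²/23.54 + (5−10.46)²/10.46 + (16−19.38)²/19.38 + (12−8.62)²/8.62 + (18−20.08)²/20.08 + (11−8.92)²/8.92 = 6.7374
df = 2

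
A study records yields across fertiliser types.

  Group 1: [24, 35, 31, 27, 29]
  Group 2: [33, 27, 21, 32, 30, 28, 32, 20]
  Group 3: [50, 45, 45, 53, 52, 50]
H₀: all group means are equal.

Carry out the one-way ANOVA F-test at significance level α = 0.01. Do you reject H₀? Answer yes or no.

reject H₀: yes

Group means [29.20, 27.88, 49.17], grand mean 34.947
SSB = Σnᵢ(x̄ᵢ−x̄)² = 1778.439; SSW = ΣΣ(x−x̄ᵢ)² = 302.508
MSB = 1778.439/2 = 889.2195; MSW = 302.508/16 = 18.9068
F = MSB/MSW = 47.0318
df = (2, 16)
p-value (upper-tail) = 0.00000
At α=0.01: p < α → reject H₀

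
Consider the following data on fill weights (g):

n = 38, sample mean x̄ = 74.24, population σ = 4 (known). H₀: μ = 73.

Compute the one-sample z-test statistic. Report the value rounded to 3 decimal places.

SE = σ/√n = 4/√38 = 0.6489
z = (x̄−μ₀)/SE = (74.24−73)/0.6489 = 1.9110

test statistic = 1.911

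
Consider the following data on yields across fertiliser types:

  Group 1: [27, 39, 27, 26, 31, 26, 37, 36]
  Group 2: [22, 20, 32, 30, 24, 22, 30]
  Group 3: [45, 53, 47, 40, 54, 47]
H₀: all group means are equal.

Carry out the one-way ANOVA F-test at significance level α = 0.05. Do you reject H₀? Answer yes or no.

reject H₀: yes

Group means [31.12, 25.71, 47.67], grand mean 34.048
SSB = Σnᵢ(x̄ᵢ−x̄)² = 1667.315; SSW = ΣΣ(x−x̄ᵢ)² = 481.637
MSB = 1667.315/2 = 833.6577; MSW = 481.637/18 = 26.7576
F = MSB/MSW = 31.1559
df = (2, 18)
p-value (upper-tail) = 0.00000
At α=0.05: p < α → reject H₀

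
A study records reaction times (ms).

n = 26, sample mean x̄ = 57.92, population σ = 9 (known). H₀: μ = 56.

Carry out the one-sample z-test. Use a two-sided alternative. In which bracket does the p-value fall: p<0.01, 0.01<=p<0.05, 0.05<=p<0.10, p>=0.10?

SE = σ/√n = 9/√26 = 1.7650
z = (x̄−μ₀)/SE = (57.92−56)/1.7650 = 1.0878
p-value (two-sided) = 0.27669
→ bracket: p>=0.10

p-value bracket: p>=0.10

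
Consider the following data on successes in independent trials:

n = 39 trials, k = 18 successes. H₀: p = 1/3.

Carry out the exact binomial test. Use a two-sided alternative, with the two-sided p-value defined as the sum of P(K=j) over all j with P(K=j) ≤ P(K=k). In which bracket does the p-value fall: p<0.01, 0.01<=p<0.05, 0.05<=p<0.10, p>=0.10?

Exact binomial: n=39, k=18, p₀=1/3=0.3333
P(X=j) = C(n,j)·p₀^j·(1−p₀)^(n−j); p = Σ P(X=j) over j with P(X=j) ≤ P(X=18)
p-value (two-sided) = 0.09214
→ bracket: 0.05<=p<0.10

p-value bracket: 0.05<=p<0.10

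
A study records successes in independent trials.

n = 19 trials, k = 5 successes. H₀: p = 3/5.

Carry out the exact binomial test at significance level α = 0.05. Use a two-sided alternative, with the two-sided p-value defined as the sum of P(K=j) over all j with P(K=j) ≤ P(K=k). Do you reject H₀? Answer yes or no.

Exact binomial: n=19, k=5, p₀=3/5=0.6000
P(X=j) = C(n,j)·p₀^j·(1−p₀)^(n−j); p = Σ P(X=j) over j with P(X=j) ≤ P(X=5)
p-value (two-sided) = 0.00390
At α=0.05: p < α → reject H₀

reject H₀: yes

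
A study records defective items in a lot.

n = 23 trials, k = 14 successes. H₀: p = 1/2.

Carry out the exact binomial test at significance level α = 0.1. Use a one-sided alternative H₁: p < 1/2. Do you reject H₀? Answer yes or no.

Exact binomial: n=23, k=14, p₀=1/2=0.5000
P(X≤14) from Σ C(n,i)·p₀^i·(1−p₀)^(n−i)
p-value (one-sided, H₁ less) = 0.89498
At α=0.1: p ≥ α → fail to reject H₀

reject H₀: no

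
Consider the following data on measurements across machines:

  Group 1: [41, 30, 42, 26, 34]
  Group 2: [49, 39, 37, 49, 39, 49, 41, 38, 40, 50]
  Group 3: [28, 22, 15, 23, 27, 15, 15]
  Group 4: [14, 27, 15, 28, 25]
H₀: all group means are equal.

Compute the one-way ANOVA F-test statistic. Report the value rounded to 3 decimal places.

test statistic = 24.593

Group means [34.60, 43.10, 20.71, 21.80], grand mean 31.778
SSB = Σnᵢ(x̄ᵢ−x̄)² = 2676.338; SSW = ΣΣ(x−x̄ᵢ)² = 834.329
MSB = 2676.338/3 = 892.1127; MSW = 834.329/23 = 36.2752
F = MSB/MSW = 24.5929
df = (3, 23)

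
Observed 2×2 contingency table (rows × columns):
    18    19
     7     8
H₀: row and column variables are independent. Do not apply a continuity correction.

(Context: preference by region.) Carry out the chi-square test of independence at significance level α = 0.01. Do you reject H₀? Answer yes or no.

reject H₀: no

Row totals [37, 15], col totals [25, 27], n=52
χ² = (18−17.79)²/17.79 + (19−19.21)²/19.21 + (7−7.21)²/7.21 + (8−7.79)²/7.79 = 0.0168
df = 1
p-value (upper-tail) = 0.89689
At α=0.01: p ≥ α → fail to reject H₀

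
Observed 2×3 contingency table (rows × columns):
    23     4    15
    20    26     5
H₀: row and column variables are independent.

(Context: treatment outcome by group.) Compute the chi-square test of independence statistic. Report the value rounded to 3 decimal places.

Row totals [42, 51], col totals [43, 30, 20], n=93
χ² = (23−19.42)²/19.42 + (4−13.55)²/13.55 + (15−9.03)²/9.03 + (20−23.58)²/23.58 + (26−16.45)²/16.45 + (5−10.97)²/10.97 = 20.6652
df = 2

test statistic = 20.665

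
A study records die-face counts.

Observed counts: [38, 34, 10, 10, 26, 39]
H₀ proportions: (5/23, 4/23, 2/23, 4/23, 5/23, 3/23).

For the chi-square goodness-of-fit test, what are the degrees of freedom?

df = k − 1 = 6 − 1 = 5

degrees of freedom = 5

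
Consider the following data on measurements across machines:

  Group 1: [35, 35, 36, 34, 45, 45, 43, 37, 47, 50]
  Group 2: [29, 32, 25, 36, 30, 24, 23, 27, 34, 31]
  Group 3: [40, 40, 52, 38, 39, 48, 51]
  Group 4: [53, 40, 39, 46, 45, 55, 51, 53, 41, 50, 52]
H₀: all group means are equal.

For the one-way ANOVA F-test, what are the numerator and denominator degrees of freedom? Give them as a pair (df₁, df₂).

degrees of freedom = [3, 34]

k = 4 groups, N = 38 total
df = (k−1, N−k) = (4−1, 38−4) = (3, 34)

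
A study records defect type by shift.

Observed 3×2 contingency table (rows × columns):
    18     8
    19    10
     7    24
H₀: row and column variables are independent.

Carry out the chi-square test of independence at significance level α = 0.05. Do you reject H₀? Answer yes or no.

Row totals [26, 29, 31], col totals [44, 42], n=86
χ² = (18−13.30)²/13.30 + (8−12.70)²/12.70 + (19−14.84)²/14.84 + (10−14.16)²/14.16 + (7−15.86)²/15.86 + (24−15.14)²/15.14 = 15.9239
df = 2
p-value (upper-tail) = 0.00035
At α=0.05: p < α → reject H₀

reject H₀: yes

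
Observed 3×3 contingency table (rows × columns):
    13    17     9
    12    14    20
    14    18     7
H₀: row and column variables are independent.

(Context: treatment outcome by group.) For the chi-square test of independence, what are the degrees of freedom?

degrees of freedom = 4

df = (r−1)(c−1) = (3−1)·(3−1) = 4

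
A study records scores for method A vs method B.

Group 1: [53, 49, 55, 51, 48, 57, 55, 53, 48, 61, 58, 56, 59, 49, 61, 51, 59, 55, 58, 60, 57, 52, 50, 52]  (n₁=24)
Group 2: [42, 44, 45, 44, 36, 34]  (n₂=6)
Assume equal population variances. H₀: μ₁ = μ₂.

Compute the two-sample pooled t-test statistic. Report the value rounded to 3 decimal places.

x̄₁=54.458, s₁=4.180, n₁=24
x̄₂=40.833, s₂=4.665, n₂=6
s_p² = [23·4.180² + 5·4.665²]/28 = 18.2426
SE = √(s_p²·(1/24+1/6)) = 1.9495
t = (54.458−40.833)/1.9495 = 6.9890
df = 28

test statistic = 6.989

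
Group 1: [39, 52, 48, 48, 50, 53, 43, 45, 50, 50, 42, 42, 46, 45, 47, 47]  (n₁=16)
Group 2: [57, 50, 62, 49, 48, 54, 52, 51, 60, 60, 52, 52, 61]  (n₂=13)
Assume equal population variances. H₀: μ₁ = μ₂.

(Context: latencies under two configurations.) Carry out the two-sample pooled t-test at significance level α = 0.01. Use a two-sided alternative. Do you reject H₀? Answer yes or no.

reject H₀: yes

x̄₁=46.688, s₁=3.894, n₁=16
x̄₂=54.462, s₂=4.909, n₂=13
s_p² = [15·3.894² + 12·4.909²]/27 = 19.1359
SE = √(s_p²·(1/16+1/13)) = 1.6334
t = (46.688−54.462)/1.6334 = -4.7594
df = 27
p-value (two-sided) = 0.00006
At α=0.01: p < α → reject H₀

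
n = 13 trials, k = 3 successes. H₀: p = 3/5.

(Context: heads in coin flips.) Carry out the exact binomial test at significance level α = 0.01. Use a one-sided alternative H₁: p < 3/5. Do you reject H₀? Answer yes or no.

reject H₀: yes

Exact binomial: n=13, k=3, p₀=3/5=0.6000
P(X≤3) from Σ C(n,i)·p₀^i·(1−p₀)^(n−i)
p-value (one-sided, H₁ less) = 0.00779
At α=0.01: p < α → reject H₀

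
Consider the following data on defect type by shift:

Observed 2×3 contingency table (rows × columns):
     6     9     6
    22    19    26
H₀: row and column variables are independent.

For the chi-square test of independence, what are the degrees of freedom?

df = (r−1)(c−1) = (2−1)·(3−1) = 2

degrees of freedom = 2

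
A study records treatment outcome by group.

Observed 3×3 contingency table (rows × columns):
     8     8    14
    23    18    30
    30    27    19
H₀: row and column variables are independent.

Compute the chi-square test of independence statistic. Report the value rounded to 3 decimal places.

Row totals [30, 71, 76], col totals [61, 53, 63], n=177
χ² = (8−10.34)²/10.34 + (8−8.98)²/8.98 + (14−10.68)²/10.68 + (23−24.47)²/24.47 + (18−21.26)²/21.26 + (30−25.27)²/25.27 + (30−26.19)²/26.19 + (27−22.76)²/22.76 + (19−27.05)²/27.05 = 6.8839
df = 4

test statistic = 6.884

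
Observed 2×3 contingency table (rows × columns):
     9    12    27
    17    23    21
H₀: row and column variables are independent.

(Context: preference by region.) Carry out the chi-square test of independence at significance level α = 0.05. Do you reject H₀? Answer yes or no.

Row totals [48, 61], col totals [26, 35, 48], n=109
χ² = (9−11.45)²/11.45 + (12−15.41)²/15.41 + (27−21.14)²/21.14 + (17−14.55)²/14.55 + (23−19.59)²/19.59 + (21−26.86)²/26.86 = 5.1921
df = 2
p-value (upper-tail) = 0.07457
At α=0.05: p ≥ α → fail to reject H₀

reject H₀: no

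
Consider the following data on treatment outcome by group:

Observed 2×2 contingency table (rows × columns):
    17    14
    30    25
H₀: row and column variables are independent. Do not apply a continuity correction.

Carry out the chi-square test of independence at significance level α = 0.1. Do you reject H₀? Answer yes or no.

reject H₀: no

Row totals [31, 55], col totals [47, 39], n=86
χ² = (17−16.94)²/16.94 + (14−14.06)²/14.06 + (30−30.06)²/30.06 + (25−24.94)²/24.94 = 0.0007
df = 1
p-value (upper-tail) = 0.97907
At α=0.1: p ≥ α → fail to reject H₀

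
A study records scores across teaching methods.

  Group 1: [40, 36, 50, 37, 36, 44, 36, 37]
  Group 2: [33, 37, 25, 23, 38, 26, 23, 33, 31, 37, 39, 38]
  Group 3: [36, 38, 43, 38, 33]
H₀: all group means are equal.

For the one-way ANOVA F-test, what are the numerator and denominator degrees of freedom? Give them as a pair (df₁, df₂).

k = 3 groups, N = 25 total
df = (k−1, N−k) = (3−1, 25−3) = (2, 22)

degrees of freedom = [2, 22]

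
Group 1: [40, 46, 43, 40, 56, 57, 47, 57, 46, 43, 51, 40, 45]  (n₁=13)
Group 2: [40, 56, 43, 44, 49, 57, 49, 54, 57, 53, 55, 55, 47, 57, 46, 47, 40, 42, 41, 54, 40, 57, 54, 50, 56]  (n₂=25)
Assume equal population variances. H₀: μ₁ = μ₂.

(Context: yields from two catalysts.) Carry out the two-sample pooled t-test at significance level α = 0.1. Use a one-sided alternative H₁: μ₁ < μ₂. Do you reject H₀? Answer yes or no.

x̄₁=47.000, s₁=6.338, n₁=13
x̄₂=49.720, s₂=6.255, n₂=25
s_p² = [12·6.338² + 24·6.255²]/36 = 39.4733
SE = √(s_p²·(1/13+1/25)) = 2.1483
t = (47.000−49.720)/2.1483 = -1.2661
df = 36
p-value (one-sided, H₁ less) = 0.10681
At α=0.1: p ≥ α → fail to reject H₀

reject H₀: no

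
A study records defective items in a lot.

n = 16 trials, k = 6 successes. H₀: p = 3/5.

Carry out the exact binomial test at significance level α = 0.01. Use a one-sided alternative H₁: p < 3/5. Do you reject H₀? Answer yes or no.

reject H₀: no

Exact binomial: n=16, k=6, p₀=3/5=0.6000
P(X≤6) from Σ C(n,i)·p₀^i·(1−p₀)^(n−i)
p-value (one-sided, H₁ less) = 0.05832
At α=0.01: p ≥ α → fail to reject H₀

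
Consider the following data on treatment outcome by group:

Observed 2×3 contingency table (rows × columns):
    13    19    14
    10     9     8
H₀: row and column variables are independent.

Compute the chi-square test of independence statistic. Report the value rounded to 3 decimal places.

test statistic = 0.701

Row totals [46, 27], col totals [23, 28, 22], n=73
χ² = (13−14.49)²/14.49 + (19−17.64)²/17.64 + (14−13.86)²/13.86 + (10−8.51)²/8.51 + (9−10.36)²/10.36 + (8−8.14)²/8.14 = 0.7014
df = 2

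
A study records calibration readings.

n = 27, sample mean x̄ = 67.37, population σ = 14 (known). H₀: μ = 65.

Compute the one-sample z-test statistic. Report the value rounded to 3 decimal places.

test statistic = 0.880

SE = σ/√n = 14/√27 = 2.6943
z = (x̄−μ₀)/SE = (67.37−65)/2.6943 = 0.8796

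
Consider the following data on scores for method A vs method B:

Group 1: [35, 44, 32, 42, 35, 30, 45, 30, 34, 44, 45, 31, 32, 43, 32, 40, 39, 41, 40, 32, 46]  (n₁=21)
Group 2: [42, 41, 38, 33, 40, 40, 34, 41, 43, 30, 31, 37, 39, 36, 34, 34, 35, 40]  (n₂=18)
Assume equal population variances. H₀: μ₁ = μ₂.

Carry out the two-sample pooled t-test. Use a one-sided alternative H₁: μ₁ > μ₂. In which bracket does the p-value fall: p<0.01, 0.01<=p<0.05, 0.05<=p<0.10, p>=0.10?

x̄₁=37.714, s₁=5.685, n₁=21
x̄₂=37.111, s₂=3.894, n₂=18
s_p² = [20·5.685² + 17·3.894²]/37 = 24.4341
SE = √(s_p²·(1/21+1/18)) = 1.5878
t = (37.714−37.111)/1.5878 = 0.3799
df = 37
p-value (one-sided, H₁ greater) = 0.35310
→ bracket: p>=0.10

p-value bracket: p>=0.10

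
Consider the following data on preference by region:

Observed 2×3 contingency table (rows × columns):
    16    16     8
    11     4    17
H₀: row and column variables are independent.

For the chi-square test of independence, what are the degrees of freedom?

df = (r−1)(c−1) = (2−1)·(3−1) = 2

degrees of freedom = 2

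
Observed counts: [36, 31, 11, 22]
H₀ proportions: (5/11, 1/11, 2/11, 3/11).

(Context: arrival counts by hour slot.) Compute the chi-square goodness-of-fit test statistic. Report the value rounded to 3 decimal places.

n = 100; E_i = n·p_i = [45.45, 9.09, 18.18, 27.27]
χ² = (36−45.45)²/45.45 + (31−9.09)²/9.09 + (11−18.18)²/18.18 + (22−27.27)²/27.27 = 58.6237
df = 3

test statistic = 58.624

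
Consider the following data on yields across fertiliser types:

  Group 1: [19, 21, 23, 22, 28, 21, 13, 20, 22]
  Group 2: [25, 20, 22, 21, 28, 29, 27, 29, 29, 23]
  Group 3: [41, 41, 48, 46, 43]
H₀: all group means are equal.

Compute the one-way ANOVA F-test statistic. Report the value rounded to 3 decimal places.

test statistic = 66.627

Group means [21.00, 25.30, 43.80], grand mean 27.542
SSB = Σnᵢ(x̄ᵢ−x̄)² = 1757.058; SSW = ΣΣ(x−x̄ᵢ)² = 276.900
MSB = 1757.058/2 = 878.5292; MSW = 276.900/21 = 13.1857
F = MSB/MSW = 66.6273
df = (2, 21)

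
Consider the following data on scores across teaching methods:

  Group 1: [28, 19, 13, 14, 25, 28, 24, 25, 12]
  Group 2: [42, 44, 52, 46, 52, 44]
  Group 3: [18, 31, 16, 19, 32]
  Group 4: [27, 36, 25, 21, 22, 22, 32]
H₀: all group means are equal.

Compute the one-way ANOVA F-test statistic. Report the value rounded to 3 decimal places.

test statistic = 23.855

Group means [20.89, 46.67, 23.20, 26.43], grand mean 28.481
SSB = Σnᵢ(x̄ᵢ−x̄)² = 2672.004; SSW = ΣΣ(x−x̄ᵢ)² = 858.737
MSB = 2672.004/3 = 890.6681; MSW = 858.737/23 = 37.3364
F = MSB/MSW = 23.8552
df = (3, 23)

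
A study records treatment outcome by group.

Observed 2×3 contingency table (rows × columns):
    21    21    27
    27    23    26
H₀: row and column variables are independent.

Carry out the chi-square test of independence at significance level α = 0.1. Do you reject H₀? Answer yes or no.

reject H₀: no

Row totals [69, 76], col totals [48, 44, 53], n=145
χ² = (21−22.84)²/22.84 + (21−20.94)²/20.94 + (27−25.22)²/25.22 + (27−25.16)²/25.16 + (23−23.06)²/23.06 + (26−27.78)²/27.78 = 0.5231
df = 2
p-value (upper-tail) = 0.76987
At α=0.1: p ≥ α → fail to reject H₀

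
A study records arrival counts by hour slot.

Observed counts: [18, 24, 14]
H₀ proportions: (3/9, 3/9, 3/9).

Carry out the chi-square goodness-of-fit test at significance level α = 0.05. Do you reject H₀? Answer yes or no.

reject H₀: no

n = 56; E_i = n·p_i = [18.67, 18.67, 18.67]
χ² = (18−18.67)²/18.67 + (24−18.67)²/18.67 + (14−18.67)²/18.67 = 2.7143
df = 2
p-value (upper-tail) = 0.25740
At α=0.05: p ≥ α → fail to reject H₀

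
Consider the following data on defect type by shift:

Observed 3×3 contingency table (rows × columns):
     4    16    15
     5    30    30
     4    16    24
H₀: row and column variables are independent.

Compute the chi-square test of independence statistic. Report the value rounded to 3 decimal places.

test statistic = 1.645

Row totals [35, 65, 44], col totals [13, 62, 69], n=144
χ² = (4−3.16)²/3.16 + (16−15.07)²/15.07 + (15−16.77)²/16.77 + (5−5.87)²/5.87 + (30−27.99)²/27.99 + (30−31.15)²/31.15 + (4−3.97)²/3.97 + (16−18.94)²/18.94 + (24−21.08)²/21.08 = 1.6447
df = 4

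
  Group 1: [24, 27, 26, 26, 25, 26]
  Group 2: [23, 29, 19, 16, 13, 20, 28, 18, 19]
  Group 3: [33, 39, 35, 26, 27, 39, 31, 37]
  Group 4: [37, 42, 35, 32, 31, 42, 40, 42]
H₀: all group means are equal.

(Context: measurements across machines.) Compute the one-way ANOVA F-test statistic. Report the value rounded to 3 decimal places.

test statistic = 23.661

Group means [25.67, 20.56, 33.38, 37.62], grand mean 29.258
SSB = Σnᵢ(x̄ᵢ−x̄)² = 1454.630; SSW = ΣΣ(x−x̄ᵢ)² = 553.306
MSB = 1454.630/3 = 484.8766; MSW = 553.306/27 = 20.4928
F = MSB/MSW = 23.6608
df = (3, 27)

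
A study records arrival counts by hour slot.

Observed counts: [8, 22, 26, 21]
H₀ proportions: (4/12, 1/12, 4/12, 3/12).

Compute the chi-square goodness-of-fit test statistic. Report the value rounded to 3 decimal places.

n = 77; E_i = n·p_i = [25.67, 6.42, 25.67, 19.25]
χ² = (8−25.67)²/25.67 + (22−6.42)²/6.42 + (26−25.67)²/25.67 + (21−19.25)²/19.25 = 50.1688
df = 3

test statistic = 50.169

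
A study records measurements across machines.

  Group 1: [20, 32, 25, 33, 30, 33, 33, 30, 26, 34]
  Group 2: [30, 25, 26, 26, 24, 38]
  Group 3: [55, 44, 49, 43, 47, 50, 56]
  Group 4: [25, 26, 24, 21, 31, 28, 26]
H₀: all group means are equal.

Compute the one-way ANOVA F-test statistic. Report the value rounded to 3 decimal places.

Group means [29.60, 28.17, 49.14, 25.86], grand mean 33.000
SSB = Σnᵢ(x̄ᵢ−x̄)² = 2437.052; SSW = ΣΣ(x−x̄ᵢ)² = 532.948
MSB = 2437.052/3 = 812.3508; MSW = 532.948/26 = 20.4980
F = MSB/MSW = 39.6308
df = (3, 26)

test statistic = 39.631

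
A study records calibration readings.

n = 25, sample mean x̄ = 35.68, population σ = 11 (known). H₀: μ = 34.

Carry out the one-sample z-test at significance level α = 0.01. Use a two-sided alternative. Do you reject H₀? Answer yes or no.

reject H₀: no

SE = σ/√n = 11/√25 = 2.2000
z = (x̄−μ₀)/SE = (35.68−34)/2.2000 = 0.7636
p-value (two-sided) = 0.44508
At α=0.01: p ≥ α → fail to reject H₀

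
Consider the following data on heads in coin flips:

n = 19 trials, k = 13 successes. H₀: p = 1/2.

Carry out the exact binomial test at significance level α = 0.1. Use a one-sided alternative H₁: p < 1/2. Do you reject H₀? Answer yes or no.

reject H₀: no

Exact binomial: n=19, k=13, p₀=1/2=0.5000
P(X≤13) from Σ C(n,i)·p₀^i·(1−p₀)^(n−i)
p-value (one-sided, H₁ less) = 0.96822
At α=0.1: p ≥ α → fail to reject H₀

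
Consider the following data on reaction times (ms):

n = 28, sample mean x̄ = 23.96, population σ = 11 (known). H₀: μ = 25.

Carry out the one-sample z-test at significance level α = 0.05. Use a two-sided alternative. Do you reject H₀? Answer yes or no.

SE = σ/√n = 11/√28 = 2.0788
z = (x̄−μ₀)/SE = (23.96−25)/2.0788 = -0.5003
p-value (two-sided) = 0.61687
At α=0.05: p ≥ α → fail to reject H₀

reject H₀: no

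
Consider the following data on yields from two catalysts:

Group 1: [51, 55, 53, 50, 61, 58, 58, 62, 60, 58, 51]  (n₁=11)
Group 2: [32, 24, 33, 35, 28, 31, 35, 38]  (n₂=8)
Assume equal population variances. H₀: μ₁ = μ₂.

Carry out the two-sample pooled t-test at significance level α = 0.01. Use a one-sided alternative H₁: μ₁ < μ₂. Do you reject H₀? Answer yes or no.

reject H₀: no

x̄₁=56.091, s₁=4.300, n₁=11
x̄₂=32.000, s₂=4.408, n₂=8
s_p² = [10·4.300² + 7·4.408²]/17 = 18.8770
SE = √(s_p²·(1/11+1/8)) = 2.0188
t = (56.091−32.000)/2.0188 = 11.9330
df = 17
p-value (one-sided, H₁ less) = 1.00000
At α=0.01: p ≥ α → fail to reject H₀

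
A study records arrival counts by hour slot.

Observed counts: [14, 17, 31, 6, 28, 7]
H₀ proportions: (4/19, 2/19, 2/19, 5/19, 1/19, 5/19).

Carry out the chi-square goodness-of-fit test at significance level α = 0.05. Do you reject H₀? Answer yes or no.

reject H₀: yes

n = 103; E_i = n·p_i = [21.68, 10.84, 10.84, 27.11, 5.42, 27.11]
χ² = (14−21.68)²/21.68 + (17−10.84)²/10.84 + (31−10.84)²/10.84 + (6−27.11)²/27.11 + (28−5.42)²/5.42 + (7−27.11)²/27.11 = 169.0874
df = 5
p-value (upper-tail) = 0.00000
At α=0.05: p < α → reject H₀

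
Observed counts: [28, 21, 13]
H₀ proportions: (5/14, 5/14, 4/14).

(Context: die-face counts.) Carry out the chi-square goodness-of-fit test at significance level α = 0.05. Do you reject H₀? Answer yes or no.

n = 62; E_i = n·p_i = [22.14, 22.14, 17.71]
χ² = (28−22.14)²/22.14 + (21−22.14)²/22.14 + (13−17.71)²/17.71 = 2.8629
df = 2
p-value (upper-tail) = 0.23896
At α=0.05: p ≥ α → fail to reject H₀

reject H₀: no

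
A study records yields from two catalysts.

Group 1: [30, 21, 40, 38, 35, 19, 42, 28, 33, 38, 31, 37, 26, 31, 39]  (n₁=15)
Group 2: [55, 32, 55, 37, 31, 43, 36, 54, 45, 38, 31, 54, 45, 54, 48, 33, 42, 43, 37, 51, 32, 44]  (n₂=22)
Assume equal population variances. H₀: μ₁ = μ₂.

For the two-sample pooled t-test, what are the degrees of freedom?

degrees of freedom = 35

df = n₁ + n₂ − 2 = 15 + 22 − 2 = 35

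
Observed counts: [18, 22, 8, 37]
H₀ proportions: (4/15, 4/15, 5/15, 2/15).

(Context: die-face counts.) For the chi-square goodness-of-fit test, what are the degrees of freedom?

df = k − 1 = 4 − 1 = 3

degrees of freedom = 3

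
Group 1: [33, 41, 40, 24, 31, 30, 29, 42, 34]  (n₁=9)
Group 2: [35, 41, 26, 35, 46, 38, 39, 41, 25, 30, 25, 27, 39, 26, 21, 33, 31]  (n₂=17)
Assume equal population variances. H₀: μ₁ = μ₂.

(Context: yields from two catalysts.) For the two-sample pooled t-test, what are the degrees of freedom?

df = n₁ + n₂ − 2 = 9 + 17 − 2 = 24

degrees of freedom = 24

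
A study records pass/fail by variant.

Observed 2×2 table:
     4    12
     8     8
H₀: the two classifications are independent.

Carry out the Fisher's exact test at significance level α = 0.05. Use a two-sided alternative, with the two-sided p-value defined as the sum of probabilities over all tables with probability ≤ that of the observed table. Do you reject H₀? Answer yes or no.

reject H₀: no

Margins: r₁=16, r₂=16, c₁=12, c₂=20, n=32
p_obs = C(16,4)·C(16,8)/C(32,12); sum pmf over tables with pmf ≤ p_obs
p-value (two-sided) = 0.27337
At α=0.05: p ≥ α → fail to reject H₀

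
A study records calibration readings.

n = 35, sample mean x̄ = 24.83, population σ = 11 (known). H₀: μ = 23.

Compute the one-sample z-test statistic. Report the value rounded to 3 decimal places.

test statistic = 0.984

SE = σ/√n = 11/√35 = 1.8593
z = (x̄−μ₀)/SE = (24.83−23)/1.8593 = 0.9842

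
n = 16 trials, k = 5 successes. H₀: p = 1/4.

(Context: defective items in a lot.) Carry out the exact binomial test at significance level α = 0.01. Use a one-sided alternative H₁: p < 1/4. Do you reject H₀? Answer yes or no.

Exact binomial: n=16, k=5, p₀=1/4=0.2500
P(X≤5) from Σ C(n,i)·p₀^i·(1−p₀)^(n−i)
p-value (one-sided, H₁ less) = 0.81035
At α=0.01: p ≥ α → fail to reject H₀

reject H₀: no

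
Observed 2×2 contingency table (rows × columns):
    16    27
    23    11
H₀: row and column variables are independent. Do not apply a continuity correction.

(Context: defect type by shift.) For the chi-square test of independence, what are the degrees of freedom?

df = (r−1)(c−1) = (2−1)·(2−1) = 1

degrees of freedom = 1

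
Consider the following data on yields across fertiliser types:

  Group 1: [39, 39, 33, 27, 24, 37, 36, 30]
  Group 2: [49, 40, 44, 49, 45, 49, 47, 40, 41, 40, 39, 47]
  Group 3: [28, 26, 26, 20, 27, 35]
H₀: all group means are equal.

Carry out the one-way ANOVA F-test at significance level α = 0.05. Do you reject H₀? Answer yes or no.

Group means [33.12, 44.17, 27.00], grand mean 36.808
SSB = Σnᵢ(x̄ᵢ−x̄)² = 1335.497; SSW = ΣΣ(x−x̄ᵢ)² = 514.542
MSB = 1335.497/2 = 667.7484; MSW = 514.542/23 = 22.3714
F = MSB/MSW = 29.8483
df = (2, 23)
p-value (upper-tail) = 0.00000
At α=0.05: p < α → reject H₀

reject H₀: yes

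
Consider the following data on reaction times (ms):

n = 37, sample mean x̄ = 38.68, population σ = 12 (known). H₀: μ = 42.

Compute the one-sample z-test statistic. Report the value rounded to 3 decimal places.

test statistic = -1.683

SE = σ/√n = 12/√37 = 1.9728
z = (x̄−μ₀)/SE = (38.68−42)/1.9728 = -1.6829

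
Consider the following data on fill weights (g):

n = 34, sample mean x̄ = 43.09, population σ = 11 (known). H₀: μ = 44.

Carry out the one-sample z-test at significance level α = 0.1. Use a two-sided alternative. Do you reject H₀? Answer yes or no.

reject H₀: no

SE = σ/√n = 11/√34 = 1.8865
z = (x̄−μ₀)/SE = (43.09−44)/1.8865 = -0.4824
p-value (two-sided) = 0.62954
At α=0.1: p ≥ α → fail to reject H₀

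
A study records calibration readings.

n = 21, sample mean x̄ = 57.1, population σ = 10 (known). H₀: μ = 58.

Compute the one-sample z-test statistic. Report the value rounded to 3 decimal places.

test statistic = -0.412

SE = σ/√n = 10/√21 = 2.1822
z = (x̄−μ₀)/SE = (57.1−58)/2.1822 = -0.4124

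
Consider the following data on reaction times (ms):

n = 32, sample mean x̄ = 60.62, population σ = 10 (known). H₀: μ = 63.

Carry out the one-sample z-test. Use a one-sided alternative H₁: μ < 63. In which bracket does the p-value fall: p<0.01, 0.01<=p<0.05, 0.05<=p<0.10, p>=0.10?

SE = σ/√n = 10/√32 = 1.7678
z = (x̄−μ₀)/SE = (60.62−63)/1.7678 = -1.3463
p-value (one-sided, H₁ less) = 0.08910
→ bracket: 0.05<=p<0.10

p-value bracket: 0.05<=p<0.10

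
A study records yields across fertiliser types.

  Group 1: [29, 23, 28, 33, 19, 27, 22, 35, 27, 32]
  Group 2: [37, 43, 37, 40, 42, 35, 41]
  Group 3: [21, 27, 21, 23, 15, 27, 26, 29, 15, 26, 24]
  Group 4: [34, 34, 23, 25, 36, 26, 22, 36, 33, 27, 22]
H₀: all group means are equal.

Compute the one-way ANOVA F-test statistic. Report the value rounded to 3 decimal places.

Group means [27.50, 39.29, 23.09, 28.91], grand mean 28.769
SSB = Σnᵢ(x̄ᵢ−x̄)² = 1145.176; SSW = ΣΣ(x−x̄ᵢ)² = 835.747
MSB = 1145.176/3 = 381.7254; MSW = 835.747/35 = 23.8785
F = MSB/MSW = 15.9862
df = (3, 35)

test statistic = 15.986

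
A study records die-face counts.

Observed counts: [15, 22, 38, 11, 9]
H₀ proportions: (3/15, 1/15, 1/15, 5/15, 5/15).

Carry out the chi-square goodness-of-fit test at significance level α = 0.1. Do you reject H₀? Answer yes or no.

reject H₀: yes

n = 95; E_i = n·p_i = [19.00, 6.33, 6.33, 31.67, 31.67]
χ² = (15−19.00)²/19.00 + (22−6.33)²/6.33 + (38−6.33)²/6.33 + (11−31.67)²/31.67 + (9−31.67)²/31.67 = 227.6421
df = 4
p-value (upper-tail) = 0.00000
At α=0.1: p < α → reject H₀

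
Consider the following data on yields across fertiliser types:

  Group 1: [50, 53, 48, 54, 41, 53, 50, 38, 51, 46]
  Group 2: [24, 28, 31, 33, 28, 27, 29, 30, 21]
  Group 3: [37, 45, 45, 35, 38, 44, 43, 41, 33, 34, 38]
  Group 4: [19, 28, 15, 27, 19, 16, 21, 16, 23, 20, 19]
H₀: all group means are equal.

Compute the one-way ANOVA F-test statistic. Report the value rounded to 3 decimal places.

Group means [48.40, 27.89, 39.36, 20.27], grand mean 33.927
SSB = Σnᵢ(x̄ᵢ−x̄)² = 4798.764; SSW = ΣΣ(x−x̄ᵢ)² = 740.016
MSB = 4798.764/3 = 1599.5881; MSW = 740.016/37 = 20.0004
F = MSB/MSW = 79.9777
df = (3, 37)

test statistic = 79.978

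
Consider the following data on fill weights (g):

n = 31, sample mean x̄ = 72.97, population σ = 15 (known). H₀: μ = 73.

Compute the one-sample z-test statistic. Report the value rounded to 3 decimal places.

test statistic = -0.011

SE = σ/√n = 15/√31 = 2.6941
z = (x̄−μ₀)/SE = (72.97−73)/2.6941 = -0.0111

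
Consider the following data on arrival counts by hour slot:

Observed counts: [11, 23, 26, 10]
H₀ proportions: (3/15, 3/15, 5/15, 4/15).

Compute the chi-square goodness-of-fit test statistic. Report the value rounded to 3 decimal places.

n = 70; E_i = n·p_i = [14.00, 14.00, 23.33, 18.67]
χ² = (11−14.00)²/14.00 + (23−14.00)²/14.00 + (26−23.33)²/23.33 + (10−18.67)²/18.67 = 10.7571
df = 3

test statistic = 10.757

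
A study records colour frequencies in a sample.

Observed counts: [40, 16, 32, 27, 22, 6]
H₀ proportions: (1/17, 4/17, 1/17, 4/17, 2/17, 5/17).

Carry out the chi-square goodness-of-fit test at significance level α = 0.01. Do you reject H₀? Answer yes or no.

n = 143; E_i = n·p_i = [8.41, 33.65, 8.41, 33.65, 16.82, 42.06]
χ² = (40−8.41)²/8.41 + (16−33.65)²/33.65 + (32−8.41)²/8.41 + (27−33.65)²/33.65 + (22−16.82)²/16.82 + (6−42.06)²/42.06 = 227.8437
df = 5
p-value (upper-tail) = 0.00000
At α=0.01: p < α → reject H₀

reject H₀: yes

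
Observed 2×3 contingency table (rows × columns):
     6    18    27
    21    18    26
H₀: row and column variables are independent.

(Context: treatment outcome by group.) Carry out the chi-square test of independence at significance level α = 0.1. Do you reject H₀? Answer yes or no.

Row totals [51, 65], col totals [27, 36, 53], n=116
χ² = (6−11.87)²/11.87 + (18−15.83)²/15.83 + (27−23.30)²/23.30 + (21−15.13)²/15.13 + (18−20.17)²/20.17 + (26−29.70)²/29.70 = 6.7610
df = 2
p-value (upper-tail) = 0.03403
At α=0.1: p < α → reject H₀

reject H₀: yes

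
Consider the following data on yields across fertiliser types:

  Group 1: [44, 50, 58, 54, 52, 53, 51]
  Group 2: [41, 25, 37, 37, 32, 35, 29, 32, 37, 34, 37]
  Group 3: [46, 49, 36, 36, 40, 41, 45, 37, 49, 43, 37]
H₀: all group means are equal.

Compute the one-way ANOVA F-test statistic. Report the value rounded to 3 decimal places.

test statistic = 30.650

Group means [51.71, 34.18, 41.73], grand mean 41.276
SSB = Σnᵢ(x̄ᵢ−x̄)² = 1318.546; SSW = ΣΣ(x−x̄ᵢ)² = 559.247
MSB = 1318.546/2 = 659.2732; MSW = 559.247/26 = 21.5095
F = MSB/MSW = 30.6503
df = (2, 26)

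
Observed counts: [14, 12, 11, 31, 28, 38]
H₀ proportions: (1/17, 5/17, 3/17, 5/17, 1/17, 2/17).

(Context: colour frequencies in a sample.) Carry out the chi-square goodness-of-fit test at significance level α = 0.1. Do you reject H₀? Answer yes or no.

reject H₀: yes

n = 134; E_i = n·p_i = [7.88, 39.41, 23.65, 39.41, 7.88, 15.76]
χ² = (14−7.88)²/7.88 + (12−39.41)²/39.41 + (11−23.65)²/23.65 + (31−39.41)²/39.41 + (28−7.88)²/7.88 + (38−15.76)²/15.76 = 115.0796
df = 5
p-value (upper-tail) = 0.00000
At α=0.1: p < α → reject H₀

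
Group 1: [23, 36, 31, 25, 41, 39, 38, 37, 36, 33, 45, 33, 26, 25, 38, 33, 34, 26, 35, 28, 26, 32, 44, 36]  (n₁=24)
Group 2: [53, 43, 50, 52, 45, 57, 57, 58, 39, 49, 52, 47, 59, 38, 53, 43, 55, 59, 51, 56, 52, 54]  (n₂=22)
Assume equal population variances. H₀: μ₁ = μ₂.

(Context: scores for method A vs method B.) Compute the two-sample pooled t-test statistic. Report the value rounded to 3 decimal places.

x̄₁=33.333, s₁=6.134, n₁=24
x̄₂=51.000, s₂=6.203, n₂=22
s_p² = [23·6.134² + 21·6.203²]/44 = 38.0303
SE = √(s_p²·(1/24+1/22)) = 1.8202
t = (33.333−51.000)/1.8202 = -9.7057
df = 44

test statistic = -9.706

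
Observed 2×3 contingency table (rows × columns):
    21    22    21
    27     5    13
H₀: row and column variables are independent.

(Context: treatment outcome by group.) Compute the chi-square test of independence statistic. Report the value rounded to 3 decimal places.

test statistic = 10.338

Row totals [64, 45], col totals [48, 27, 34], n=109
χ² = (21−28.18)²/28.18 + (22−15.85)²/15.85 + (21−19.96)²/19.96 + (27−19.82)²/19.82 + (5−11.15)²/11.15 + (13−14.04)²/14.04 = 10.3383
df = 2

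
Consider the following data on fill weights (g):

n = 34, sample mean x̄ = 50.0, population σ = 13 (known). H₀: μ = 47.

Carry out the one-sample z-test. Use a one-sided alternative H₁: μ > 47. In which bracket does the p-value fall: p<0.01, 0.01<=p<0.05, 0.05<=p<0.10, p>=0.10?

SE = σ/√n = 13/√34 = 2.2295
z = (x̄−μ₀)/SE = (50.0−47)/2.2295 = 1.3456
p-value (one-sided, H₁ greater) = 0.08922
→ bracket: 0.05<=p<0.10

p-value bracket: 0.05<=p<0.10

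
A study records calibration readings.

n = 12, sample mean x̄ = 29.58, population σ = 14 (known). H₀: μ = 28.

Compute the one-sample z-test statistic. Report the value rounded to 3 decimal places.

SE = σ/√n = 14/√12 = 4.0415
z = (x̄−μ₀)/SE = (29.58−28)/4.0415 = 0.3909

test statistic = 0.391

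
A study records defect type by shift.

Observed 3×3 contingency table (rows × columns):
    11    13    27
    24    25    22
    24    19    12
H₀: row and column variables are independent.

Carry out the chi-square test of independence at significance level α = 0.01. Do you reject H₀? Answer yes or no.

reject H₀: no

Row totals [51, 71, 55], col totals [59, 57, 61], n=177
χ² = (11−17.00)²/17.00 + (13−16.42)²/16.42 + (27−17.58)²/17.58 + (24−23.67)²/23.67 + (25−22.86)²/22.86 + (22−24.47)²/24.47 + (24−18.33)²/18.33 + (19−17.71)²/17.71 + (12−18.95)²/18.95 = 12.7343
df = 4
p-value (upper-tail) = 0.01265
At α=0.01: p ≥ α → fail to reject H₀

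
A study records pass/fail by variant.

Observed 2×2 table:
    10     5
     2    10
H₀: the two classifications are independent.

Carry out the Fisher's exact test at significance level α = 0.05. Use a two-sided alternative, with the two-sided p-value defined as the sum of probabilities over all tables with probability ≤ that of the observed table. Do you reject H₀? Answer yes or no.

reject H₀: yes

Margins: r₁=15, r₂=12, c₁=12, c₂=15, n=27
p_obs = C(15,10)·C(12,2)/C(27,12); sum pmf over tables with pmf ≤ p_obs
p-value (two-sided) = 0.01854
At α=0.05: p < α → reject H₀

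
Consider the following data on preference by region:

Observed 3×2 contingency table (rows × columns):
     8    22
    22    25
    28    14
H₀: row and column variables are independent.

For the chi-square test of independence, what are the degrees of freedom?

degrees of freedom = 2

df = (r−1)(c−1) = (3−1)·(2−1) = 2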